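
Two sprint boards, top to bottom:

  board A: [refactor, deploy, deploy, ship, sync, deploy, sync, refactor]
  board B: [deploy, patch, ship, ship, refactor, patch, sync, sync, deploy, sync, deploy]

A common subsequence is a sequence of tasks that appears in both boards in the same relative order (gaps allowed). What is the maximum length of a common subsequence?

Taking deploy at board A[2]=board B[1]; then ship at board A[4]=board B[4]; then sync at board A[5]=board B[8]; then deploy at board A[6]=board B[9]; then sync at board A[7]=board B[10] gives a common subsequence of length 5. dp[8][11] = 5 confirms this is the maximum.

5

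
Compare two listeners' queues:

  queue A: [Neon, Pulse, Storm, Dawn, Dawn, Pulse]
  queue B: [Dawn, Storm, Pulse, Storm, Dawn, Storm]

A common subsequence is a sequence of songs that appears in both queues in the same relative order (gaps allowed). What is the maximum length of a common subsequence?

3

Pick Pulse (queue A #2, queue B #3), then Storm (queue A #3, queue B #4), then Dawn (queue A #4, queue B #5); all 3 songs appear in both, in order. dp[6][6] = 3 confirms this is the maximum.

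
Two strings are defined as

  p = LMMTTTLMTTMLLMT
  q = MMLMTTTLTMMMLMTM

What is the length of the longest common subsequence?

11

Pick L [1,3], M [3,4], T [4,5], T [5,6], T [6,7], L [7,8], M [8,11], M [11,12], L [13,13], M [14,14], T [15,15]; all 11 characters appear in both, in order. dp[15][16] = 11 confirms this is the maximum.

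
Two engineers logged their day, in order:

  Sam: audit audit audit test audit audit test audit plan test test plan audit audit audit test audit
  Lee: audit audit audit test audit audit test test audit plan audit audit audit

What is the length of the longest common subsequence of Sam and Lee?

Pick audit (Sam #1, Lee #1), then audit (Sam #2, Lee #2), then audit (Sam #3, Lee #3), then test (Sam #4, Lee #4), then audit (Sam #5, Lee #5), then audit (Sam #6, Lee #6), then test (Sam #7, Lee #8), then audit (Sam #8, Lee #9), then plan (Sam #12, Lee #10), then audit (Sam #14, Lee #11), then audit (Sam #15, Lee #12), then audit (Sam #17, Lee #13); all 12 tasks appear in both, in order. The LCS DP gives dp[17][13] = 12, so this is optimal.

12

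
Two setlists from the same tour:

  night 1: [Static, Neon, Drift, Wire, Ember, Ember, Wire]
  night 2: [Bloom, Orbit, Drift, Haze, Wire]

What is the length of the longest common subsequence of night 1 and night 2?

One common subsequence of length 2: Drift at night 1[3]=night 2[3] → Wire at night 1[7]=night 2[5]. dp[7][5] = 2 confirms this is the maximum.

2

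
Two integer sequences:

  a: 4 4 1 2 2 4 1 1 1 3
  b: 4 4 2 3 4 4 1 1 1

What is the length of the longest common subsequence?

Match 4 [1,1], then 4 [2,2], then 2 [4,3], then 4 [6,6], then 1 [7,7], then 1 [8,8], then 1 [9,9] — 7 values in the same relative order in both, and the DP table's final entry dp[10][9] is also 7, so no common subsequence is longer.

7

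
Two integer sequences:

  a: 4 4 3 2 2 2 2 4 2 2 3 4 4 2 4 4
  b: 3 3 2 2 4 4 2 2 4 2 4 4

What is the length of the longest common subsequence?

Match 3 [3,2], then 2 [4,3], then 2 [5,4], then 4 [8,6], then 2 [9,7], then 2 [10,8], then 4 [13,9], then 2 [14,10], then 4 [15,11], then 4 [16,12] — 10 values in the same relative order in both, and the DP table's final entry dp[16][12] is also 10, so no common subsequence is longer.

10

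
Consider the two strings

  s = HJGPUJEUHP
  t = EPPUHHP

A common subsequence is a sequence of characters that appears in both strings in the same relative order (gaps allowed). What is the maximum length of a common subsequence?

4

Match P [4,3], then U [5,4], then H [9,6], then P [10,7] — 4 characters in the same relative order in both, and the DP table's final entry dp[10][7] is also 4, so no common subsequence is longer.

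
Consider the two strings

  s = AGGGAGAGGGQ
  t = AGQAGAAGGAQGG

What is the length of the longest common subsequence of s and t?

8

Pick A (s #1, t #1) → G (s #2, t #2) → G (s #3, t #5) → G (s #4, t #8) → G (s #6, t #9) → A (s #7, t #10) → G (s #9, t #12) → G (s #10, t #13); all 8 characters appear in both, in order. Since dp[11][13] = 8, nothing longer is possible.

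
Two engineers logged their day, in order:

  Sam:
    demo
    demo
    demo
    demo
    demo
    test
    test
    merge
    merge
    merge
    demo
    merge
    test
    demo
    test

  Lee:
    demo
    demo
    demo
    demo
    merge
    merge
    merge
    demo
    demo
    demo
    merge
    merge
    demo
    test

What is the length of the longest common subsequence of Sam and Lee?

One common subsequence of length 11: demo [2,1] → demo [3,2] → demo [4,3] → demo [5,4] → merge [8,5] → merge [9,6] → merge [10,7] → demo [11,10] → merge [12,12] → demo [14,13] → test [15,14], and the DP table's final entry dp[15][14] is also 11, so no common subsequence is longer.

11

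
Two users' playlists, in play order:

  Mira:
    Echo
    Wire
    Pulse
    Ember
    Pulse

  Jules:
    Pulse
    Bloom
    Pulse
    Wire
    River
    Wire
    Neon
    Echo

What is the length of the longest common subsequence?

Pick Pulse [3,1]; then Pulse [5,3]; all 2 songs appear in both, in order, and the DP table's final entry dp[5][8] is also 2, so no common subsequence is longer.

2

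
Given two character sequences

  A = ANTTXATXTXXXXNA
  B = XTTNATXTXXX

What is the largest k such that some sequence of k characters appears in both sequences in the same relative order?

Match T (A #3, B #2), T (A #4, B #3), A (A #6, B #5), T (A #7, B #6), X (A #8, B #7), T (A #9, B #8), X (A #11, B #9), X (A #12, B #10), X (A #13, B #11) — 9 characters in the same relative order in both, and the DP table's final entry dp[15][11] is also 9, so no common subsequence is longer.

9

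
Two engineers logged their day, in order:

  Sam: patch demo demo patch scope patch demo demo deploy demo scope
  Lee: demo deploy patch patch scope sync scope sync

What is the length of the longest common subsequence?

One common subsequence of length 4: patch (Sam #1, Lee #3), then patch (Sam #4, Lee #4), then scope (Sam #5, Lee #5), then scope (Sam #11, Lee #7), and the DP table's final entry dp[11][8] is also 4, so no common subsequence is longer.

4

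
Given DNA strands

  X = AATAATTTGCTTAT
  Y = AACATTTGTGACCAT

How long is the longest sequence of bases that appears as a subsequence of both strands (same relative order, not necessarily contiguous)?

Pick A at X[1]=Y[2] → A at X[2]=Y[4] → T at X[3]=Y[5] → T at X[6]=Y[6] → T at X[7]=Y[7] → T at X[8]=Y[9] → G at X[9]=Y[10] → C at X[10]=Y[13] → A at X[13]=Y[14] → T at X[14]=Y[15]; all 10 bases appear in both, in order. The LCS DP gives dp[14][15] = 10, so this is optimal.

10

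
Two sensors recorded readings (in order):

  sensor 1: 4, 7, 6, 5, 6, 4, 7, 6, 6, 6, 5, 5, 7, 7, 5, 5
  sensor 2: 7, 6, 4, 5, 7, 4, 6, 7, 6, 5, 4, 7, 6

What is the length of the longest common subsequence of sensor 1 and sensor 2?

Taking 7 [2,1], then 6 [3,2], then 5 [4,4], then 6 [5,7], then 7 [7,8], then 6 [10,9], then 5 [11,10], then 7 [13,12] gives a common subsequence of length 8. The LCS DP gives dp[16][13] = 8, so this is optimal.

8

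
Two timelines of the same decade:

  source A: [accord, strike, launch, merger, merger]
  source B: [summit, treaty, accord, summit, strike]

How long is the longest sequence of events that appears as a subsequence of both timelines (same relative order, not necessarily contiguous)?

2

One common subsequence of length 2: accord at source A[1]=source B[3], strike at source A[2]=source B[5], and the DP table's final entry dp[5][5] is also 2, so no common subsequence is longer.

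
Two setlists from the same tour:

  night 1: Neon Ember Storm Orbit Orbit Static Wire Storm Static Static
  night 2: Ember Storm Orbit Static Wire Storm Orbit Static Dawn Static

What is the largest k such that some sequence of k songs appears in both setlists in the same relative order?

One common subsequence of length 8: Ember [2,1], then Storm [3,2], then Orbit [5,3], then Static [6,4], then Wire [7,5], then Storm [8,6], then Static [9,8], then Static [10,10], and the DP table's final entry dp[10][10] is also 8, so no common subsequence is longer.

8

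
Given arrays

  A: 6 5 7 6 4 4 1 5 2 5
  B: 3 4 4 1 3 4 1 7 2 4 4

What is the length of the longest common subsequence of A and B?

Let dp[i][j] be the LCS length of the first i values of A and the first j values of B. dp[i][j] = dp[i-1][j-1]+1 when the i-th and j-th values match, else max(dp[i-1][j], dp[i][j-1]).
    ·  3  4  4  1  3  4  1  7  2  4  4
 ·  0  0  0  0  0  0  0  0  0  0  0  0
 6  0  0  0  0  0  0  0  0  0  0  0  0
 5  0  0  0  0  0  0  0  0  0  0  0  0
 7  0  0  0  0  0  0  0  0  1  1  1  1
 6  0  0  0  0  0  0  0  0  1  1  1  1
 4  0  0  1  1  1  1  1  1  1  1  2  2
 4  0  0  1  2  2  2  2  2  2  2  2  3
 1  0  0  1  2  3  3  3  3  3  3  3  3
 5  0  0  1  2  3  3  3  3  3  3  3  3
 2  0  0  1  2  3  3  3  3  3  4  4  4
 5  0  0  1  2  3  3  3  3  3  4  4  4
dp[10][11] = 4. One LCS (by backtracking along matches): 4, 4, 1, 2.

4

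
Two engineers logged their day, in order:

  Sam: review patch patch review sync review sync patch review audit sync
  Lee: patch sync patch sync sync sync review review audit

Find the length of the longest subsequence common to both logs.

Pick patch (Sam #2, Lee #1); then patch (Sam #3, Lee #3); then sync (Sam #5, Lee #6); then review (Sam #6, Lee #7); then review (Sam #9, Lee #8); then audit (Sam #10, Lee #9); all 6 tasks appear in both, in order. Since dp[11][9] = 6, nothing longer is possible.

6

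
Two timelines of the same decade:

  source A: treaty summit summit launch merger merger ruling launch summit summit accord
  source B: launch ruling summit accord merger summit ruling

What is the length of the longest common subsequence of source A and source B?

4

Pick launch at source A[4]=source B[1]; then ruling at source A[7]=source B[2]; then summit at source A[9]=source B[3]; then summit at source A[10]=source B[6]; all 4 events appear in both, in order. Since dp[11][7] = 4, nothing longer is possible.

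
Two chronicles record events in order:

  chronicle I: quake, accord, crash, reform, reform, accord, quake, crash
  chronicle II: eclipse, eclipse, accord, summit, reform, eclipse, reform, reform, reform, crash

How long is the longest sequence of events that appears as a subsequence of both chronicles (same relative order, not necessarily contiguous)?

4

Pick accord at chronicle I[2]=chronicle II[3] → reform at chronicle I[4]=chronicle II[8] → reform at chronicle I[5]=chronicle II[9] → crash at chronicle I[8]=chronicle II[10]; all 4 events appear in both, in order. dp[8][10] = 4 confirms this is the maximum.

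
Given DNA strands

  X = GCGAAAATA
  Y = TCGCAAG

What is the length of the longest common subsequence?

Match G at X[1]=Y[3]; then C at X[2]=Y[4]; then A at X[4]=Y[5]; then A at X[5]=Y[6] — 4 bases in the same relative order in both, and the DP table's final entry dp[9][7] is also 4, so no common subsequence is longer.

4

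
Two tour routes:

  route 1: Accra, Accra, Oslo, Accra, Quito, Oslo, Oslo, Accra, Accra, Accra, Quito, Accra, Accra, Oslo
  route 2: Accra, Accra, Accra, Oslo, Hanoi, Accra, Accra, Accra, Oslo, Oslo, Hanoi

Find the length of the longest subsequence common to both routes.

Match Accra (route 1 #1, route 2 #1), then Accra (route 1 #2, route 2 #2), then Accra (route 1 #4, route 2 #3), then Oslo (route 1 #6, route 2 #4), then Accra (route 1 #8, route 2 #6), then Accra (route 1 #9, route 2 #7), then Accra (route 1 #10, route 2 #8), then Oslo (route 1 #14, route 2 #10) — 8 stops in the same relative order in both, and the DP table's final entry dp[14][11] is also 8, so no common subsequence is longer.

8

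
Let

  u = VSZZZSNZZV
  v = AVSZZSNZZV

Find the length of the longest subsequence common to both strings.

9

Match V [1,2]; then S [2,3]; then Z [4,4]; then Z [5,5]; then S [6,6]; then N [7,7]; then Z [8,8]; then Z [9,9]; then V [10,10] — 9 characters in the same relative order in both. The LCS DP gives dp[10][10] = 9, so this is optimal.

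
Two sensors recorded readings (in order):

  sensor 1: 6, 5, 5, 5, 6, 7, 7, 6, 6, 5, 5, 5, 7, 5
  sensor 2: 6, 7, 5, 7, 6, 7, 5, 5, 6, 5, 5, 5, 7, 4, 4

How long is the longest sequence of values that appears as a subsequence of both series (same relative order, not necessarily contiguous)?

Match 6 [1,1], 5 [2,3], 5 [3,7], 5 [4,8], 6 [9,9], 5 [10,10], 5 [11,11], 5 [12,12], 7 [13,13] — 9 values in the same relative order in both. Since dp[14][15] = 9, nothing longer is possible.

9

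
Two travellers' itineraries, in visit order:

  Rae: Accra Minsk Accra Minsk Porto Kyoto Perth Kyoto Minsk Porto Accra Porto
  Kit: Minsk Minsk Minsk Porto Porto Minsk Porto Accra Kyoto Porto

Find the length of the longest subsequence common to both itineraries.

Taking Minsk [2,2], Minsk [4,3], Porto [5,5], Minsk [9,6], Porto [10,7], Accra [11,8], Porto [12,10] gives a common subsequence of length 7. The LCS DP gives dp[12][10] = 7, so this is optimal.

7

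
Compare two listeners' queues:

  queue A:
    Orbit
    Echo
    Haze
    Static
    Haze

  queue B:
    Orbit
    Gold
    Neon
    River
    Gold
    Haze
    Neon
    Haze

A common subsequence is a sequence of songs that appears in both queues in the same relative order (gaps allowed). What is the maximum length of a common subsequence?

3

Taking Orbit (queue A #1, queue B #1); then Haze (queue A #3, queue B #6); then Haze (queue A #5, queue B #8) gives a common subsequence of length 3. The LCS DP gives dp[5][8] = 3, so this is optimal.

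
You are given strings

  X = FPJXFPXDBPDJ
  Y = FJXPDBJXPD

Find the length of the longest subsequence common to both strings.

8

One common subsequence of length 8: F at X[1]=Y[1], J at X[3]=Y[2], X at X[4]=Y[3], P at X[6]=Y[4], D at X[8]=Y[5], B at X[9]=Y[6], P at X[10]=Y[9], D at X[11]=Y[10]. dp[12][10] = 8 confirms this is the maximum.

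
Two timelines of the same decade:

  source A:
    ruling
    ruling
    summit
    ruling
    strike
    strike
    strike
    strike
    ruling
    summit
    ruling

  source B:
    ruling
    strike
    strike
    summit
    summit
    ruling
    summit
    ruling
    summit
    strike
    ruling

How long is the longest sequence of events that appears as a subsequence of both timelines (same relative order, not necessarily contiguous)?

6

One common subsequence of length 6: ruling (source A #1, source B #1); then ruling (source A #2, source B #6); then summit (source A #3, source B #7); then ruling (source A #4, source B #8); then strike (source A #8, source B #10); then ruling (source A #11, source B #11). The LCS DP gives dp[11][11] = 6, so this is optimal.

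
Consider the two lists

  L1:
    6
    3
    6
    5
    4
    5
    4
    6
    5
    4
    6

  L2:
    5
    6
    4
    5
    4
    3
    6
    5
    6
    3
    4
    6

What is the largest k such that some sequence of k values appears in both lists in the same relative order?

8

Let dp[i][j] be the LCS length of the first i values of L1 and the first j values of L2. dp[i][j] = dp[i-1][j-1]+1 when the i-th and j-th values match, else max(dp[i-1][j], dp[i][j-1]).
    ·  5  6  4  5  4  3  6  5  6  3  4  6
 ·  0  0  0  0  0  0  0  0  0  0  0  0  0
 6  0  0  1  1  1  1  1  1  1  1  1  1  1
 3  0  0  1  1  1  1  2  2  2  2  2  2  2
 6  0  0  1  1  1  1  2  3  3  3  3  3  3
 5  0  1  1  1  2  2  2  3  4  4  4  4  4
 4  0  1  1  2  2  3  3  3  4  4  4  5  5
 5  0  1  1  2  3  3  3  3  4  4  4  5  5
 4  0  1  1  2  3  4  4  4  4  4  4  5  5
 6  0  1  2  2  3  4  4  5  5  5  5  5  6
 5  0  1  2  2  3  4  4  5  6  6  6  6  6
 4  0  1  2  3  3  4  4  5  6  6  6  7  7
 6  0  1  2  3  3  4  4  5  6  7  7  7  8
dp[11][12] = 8. One LCS (by backtracking along matches): 6, 4, 5, 4, 6, 5, 4, 6.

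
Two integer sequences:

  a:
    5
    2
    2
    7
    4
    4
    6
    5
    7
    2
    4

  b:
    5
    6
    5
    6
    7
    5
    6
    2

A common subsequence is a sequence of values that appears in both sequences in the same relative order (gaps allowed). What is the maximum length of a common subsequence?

5

Let dp[i][j] be the LCS length of the first i values of a and the first j values of b. dp[i][j] = dp[i-1][j-1]+1 when the i-th and j-th values match, else max(dp[i-1][j], dp[i][j-1]).
    ·  5  6  5  6  7  5  6  2
 ·  0  0  0  0  0  0  0  0  0
 5  0  1  1  1  1  1  1  1  1
 2  0  1  1  1  1  1  1  1  2
 2  0  1  1  1  1  1  1  1  2
 7  0  1  1  1  1  2  2  2  2
 4  0  1  1  1  1  2  2  2  2
 4  0  1  1  1  1  2  2  2  2
 6  0  1  2  2  2  2  2  3  3
 5  0  1  2  3  3  3  3  3  3
 7  0  1  2  3  3  4  4  4  4
 2  0  1  2  3  3  4  4  4  5
 4  0  1  2  3  3  4  4  4  5
dp[11][8] = 5. One LCS (by backtracking along matches): 5, 6, 5, 7, 2.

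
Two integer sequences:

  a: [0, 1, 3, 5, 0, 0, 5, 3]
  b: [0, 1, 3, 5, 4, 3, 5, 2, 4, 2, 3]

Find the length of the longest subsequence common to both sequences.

Pick 0 at a[1]=b[1] → 1 at a[2]=b[2] → 3 at a[3]=b[3] → 5 at a[4]=b[4] → 5 at a[7]=b[7] → 3 at a[8]=b[11]; all 6 values appear in both, in order. dp[8][11] = 6 confirms this is the maximum.

6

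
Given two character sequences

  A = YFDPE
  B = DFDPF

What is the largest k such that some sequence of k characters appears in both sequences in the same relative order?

Taking F at A[2]=B[2] → D at A[3]=B[3] → P at A[4]=B[4] gives a common subsequence of length 3, and the DP table's final entry dp[5][5] is also 3, so no common subsequence is longer.

3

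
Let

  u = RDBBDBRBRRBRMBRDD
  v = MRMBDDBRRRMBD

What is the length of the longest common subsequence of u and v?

Match R [1,2], then D [2,5], then D [5,6], then B [8,7], then R [9,8], then R [10,9], then R [12,10], then M [13,11], then B [14,12], then D [17,13] — 10 characters in the same relative order in both. The LCS DP gives dp[17][13] = 10, so this is optimal.

10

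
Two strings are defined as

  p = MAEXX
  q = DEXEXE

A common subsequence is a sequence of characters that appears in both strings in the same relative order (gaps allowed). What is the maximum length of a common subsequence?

3

One common subsequence of length 3: E at p[3]=q[2], then X at p[4]=q[3], then X at p[5]=q[5], and the DP table's final entry dp[5][6] is also 3, so no common subsequence is longer.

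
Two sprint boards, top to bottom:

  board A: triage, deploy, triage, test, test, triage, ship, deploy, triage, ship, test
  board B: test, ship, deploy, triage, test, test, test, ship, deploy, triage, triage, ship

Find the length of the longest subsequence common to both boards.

8

One common subsequence of length 8: deploy (board A #2, board B #3); then triage (board A #3, board B #4); then test (board A #4, board B #6); then test (board A #5, board B #7); then ship (board A #7, board B #8); then deploy (board A #8, board B #9); then triage (board A #9, board B #11); then ship (board A #10, board B #12), and the DP table's final entry dp[11][12] is also 8, so no common subsequence is longer.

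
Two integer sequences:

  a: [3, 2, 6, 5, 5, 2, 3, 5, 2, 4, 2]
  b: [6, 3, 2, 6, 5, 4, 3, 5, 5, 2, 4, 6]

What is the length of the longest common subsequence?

8

One common subsequence of length 8: 3 at a[1]=b[2] → 2 at a[2]=b[3] → 6 at a[3]=b[4] → 5 at a[4]=b[5] → 5 at a[5]=b[8] → 5 at a[8]=b[9] → 2 at a[9]=b[10] → 4 at a[10]=b[11]. dp[11][12] = 8 confirms this is the maximum.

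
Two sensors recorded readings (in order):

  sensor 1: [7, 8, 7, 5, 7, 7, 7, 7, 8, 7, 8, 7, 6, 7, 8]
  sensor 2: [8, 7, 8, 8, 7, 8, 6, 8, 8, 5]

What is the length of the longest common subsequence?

7

One common subsequence of length 7: 7 [1,2], 8 [2,3], 8 [9,4], 7 [10,5], 8 [11,6], 6 [13,7], 8 [15,9], and the DP table's final entry dp[15][10] is also 7, so no common subsequence is longer.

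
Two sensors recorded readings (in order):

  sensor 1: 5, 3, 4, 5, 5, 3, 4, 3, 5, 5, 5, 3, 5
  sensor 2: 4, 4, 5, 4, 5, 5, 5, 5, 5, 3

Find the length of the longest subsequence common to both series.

Pick 5 at sensor 1[1]=sensor 2[3]; then 4 at sensor 1[3]=sensor 2[4]; then 5 at sensor 1[4]=sensor 2[5]; then 5 at sensor 1[5]=sensor 2[6]; then 5 at sensor 1[9]=sensor 2[7]; then 5 at sensor 1[10]=sensor 2[8]; then 5 at sensor 1[11]=sensor 2[9]; then 3 at sensor 1[12]=sensor 2[10]; all 8 values appear in both, in order, and the DP table's final entry dp[13][10] is also 8, so no common subsequence is longer.

8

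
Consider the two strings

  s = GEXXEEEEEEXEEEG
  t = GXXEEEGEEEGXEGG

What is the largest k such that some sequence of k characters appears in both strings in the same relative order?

Taking G [1,1], then X [3,2], then X [4,3], then E [5,4], then E [6,5], then E [7,6], then E [8,8], then E [9,9], then E [10,10], then X [11,12], then E [12,13], then G [15,15] gives a common subsequence of length 12. The LCS DP gives dp[15][15] = 12, so this is optimal.

12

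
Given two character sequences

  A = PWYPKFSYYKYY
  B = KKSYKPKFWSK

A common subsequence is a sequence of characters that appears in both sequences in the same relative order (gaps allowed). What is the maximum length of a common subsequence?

6

Let dp[i][j] be the LCS length of the first i characters of A and the first j characters of B. dp[i][j] = dp[i-1][j-1]+1 when the i-th and j-th characters match, else max(dp[i-1][j], dp[i][j-1]).
    ·  K  K  S  Y  K  P  K  F  W  S  K
 ·  0  0  0  0  0  0  0  0  0  0  0  0
 P  0  0  0  0  0  0  1  1  1  1  1  1
 W  0  0  0  0  0  0  1  1  1  2  2  2
 Y  0  0  0  0  1  1  1  1  1  2  2  2
 P  0  0  0  0  1  1  2  2  2  2  2  2
 K  0  1  1  1  1  2  2  3  3  3  3  3
 F  0  1  1  1  1  2  2  3  4  4  4  4
 S  0  1  1  2  2  2  2  3  4  4  5  5
 Y  0  1  1  2  3  3  3  3  4  4  5  5
 Y  0  1  1  2  3  3  3  3  4  4  5  5
 K  0  1  2  2  3  4  4  4  4  4  5  6
 Y  0  1  2  2  3  4  4  4  4  4  5  6
 Y  0  1  2  2  3  4  4  4  4  4  5  6
dp[12][11] = 6. One LCS (by backtracking along matches): YPKFSK.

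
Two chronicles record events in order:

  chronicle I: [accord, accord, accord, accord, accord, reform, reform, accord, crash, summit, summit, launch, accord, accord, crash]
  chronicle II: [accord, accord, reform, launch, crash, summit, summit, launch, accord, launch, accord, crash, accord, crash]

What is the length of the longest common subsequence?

Match accord at chronicle I[4]=chronicle II[1], then accord at chronicle I[5]=chronicle II[2], then reform at chronicle I[6]=chronicle II[3], then crash at chronicle I[9]=chronicle II[5], then summit at chronicle I[10]=chronicle II[6], then summit at chronicle I[11]=chronicle II[7], then launch at chronicle I[12]=chronicle II[10], then accord at chronicle I[13]=chronicle II[11], then accord at chronicle I[14]=chronicle II[13], then crash at chronicle I[15]=chronicle II[14] — 10 events in the same relative order in both. Since dp[15][14] = 10, nothing longer is possible.

10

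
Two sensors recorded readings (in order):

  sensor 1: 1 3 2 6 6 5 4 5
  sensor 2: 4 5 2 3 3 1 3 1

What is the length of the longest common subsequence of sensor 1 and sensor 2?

2

Let dp[i][j] be the LCS length of the first i values of sensor 1 and the first j values of sensor 2. dp[i][j] = dp[i-1][j-1]+1 when the i-th and j-th values match, else max(dp[i-1][j], dp[i][j-1]).
    ·  4  5  2  3  3  1  3  1
 ·  0  0  0  0  0  0  0  0  0
 1  0  0  0  0  0  0  1  1  1
 3  0  0  0  0  1  1  1  2  2
 2  0  0  0  1  1  1  1  2  2
 6  0  0  0  1  1  1  1  2  2
 6  0  0  0  1  1  1  1  2  2
 5  0  0  1  1  1  1  1  2  2
 4  0  1  1  1  1  1  1  2  2
 5  0  1  2  2  2  2  2  2  2
dp[8][8] = 2. One LCS (by backtracking along matches): 1, 3.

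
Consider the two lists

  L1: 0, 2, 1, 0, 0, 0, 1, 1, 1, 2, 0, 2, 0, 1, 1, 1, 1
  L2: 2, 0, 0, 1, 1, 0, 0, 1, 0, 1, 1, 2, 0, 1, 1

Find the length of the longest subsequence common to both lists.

11

Taking 0 (L1 #1, L2 #3); then 1 (L1 #3, L2 #5); then 0 (L1 #4, L2 #6); then 0 (L1 #5, L2 #7); then 0 (L1 #6, L2 #9); then 1 (L1 #8, L2 #10); then 1 (L1 #9, L2 #11); then 2 (L1 #12, L2 #12); then 0 (L1 #13, L2 #13); then 1 (L1 #16, L2 #14); then 1 (L1 #17, L2 #15) gives a common subsequence of length 11. The LCS DP gives dp[17][15] = 11, so this is optimal.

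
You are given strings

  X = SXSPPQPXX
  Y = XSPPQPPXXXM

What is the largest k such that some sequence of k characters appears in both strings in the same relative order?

8

Let dp[i][j] be the LCS length of the first i characters of X and the first j characters of Y. dp[i][j] = dp[i-1][j-1]+1 when the i-th and j-th characters match, else max(dp[i-1][j], dp[i][j-1]).
    ·  X  S  P  P  Q  P  P  X  X  X  M
 ·  0  0  0  0  0  0  0  0  0  0  0  0
 S  0  0  1  1  1  1  1  1  1  1  1  1
 X  0  1  1  1  1  1  1  1  2  2  2  2
 S  0  1  2  2  2  2  2  2  2  2  2  2
 P  0  1  2  3  3  3  3  3  3  3  3  3
 P  0  1  2  3  4  4  4  4  4  4  4  4
 Q  0  1  2  3  4  5  5  5  5  5  5  5
 P  0  1  2  3  4  5  6  6  6  6  6  6
 X  0  1  2  3  4  5  6  6  7  7  7  7
 X  0  1  2  3  4  5  6  6  7  8  8  8
dp[9][11] = 8. One LCS (by backtracking along matches): XSPPQPXX.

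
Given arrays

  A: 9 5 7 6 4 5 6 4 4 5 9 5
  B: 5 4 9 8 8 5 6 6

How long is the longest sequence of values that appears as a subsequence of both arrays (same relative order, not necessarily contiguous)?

4

Pick 9 [1,3]; then 5 [2,6]; then 6 [4,7]; then 6 [7,8]; all 4 values appear in both, in order. Since dp[12][8] = 4, nothing longer is possible.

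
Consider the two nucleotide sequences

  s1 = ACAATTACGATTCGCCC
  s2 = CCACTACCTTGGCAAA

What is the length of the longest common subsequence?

Pick A [1,3], C [2,4], T [6,5], A [7,6], C [8,8], T [11,9], T [12,10], G [14,12], C [15,13]; all 9 bases appear in both, in order. dp[17][16] = 9 confirms this is the maximum.

9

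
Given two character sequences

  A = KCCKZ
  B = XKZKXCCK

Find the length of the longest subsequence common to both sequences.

One common subsequence of length 4: K (A #1, B #4), then C (A #2, B #6), then C (A #3, B #7), then K (A #4, B #8). Since dp[5][8] = 4, nothing longer is possible.

4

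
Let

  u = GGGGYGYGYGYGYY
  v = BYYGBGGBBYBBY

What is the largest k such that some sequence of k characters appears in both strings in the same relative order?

7

One common subsequence of length 7: Y [5,2], then Y [7,3], then G [8,4], then G [10,6], then G [12,7], then Y [13,10], then Y [14,13]. dp[14][13] = 7 confirms this is the maximum.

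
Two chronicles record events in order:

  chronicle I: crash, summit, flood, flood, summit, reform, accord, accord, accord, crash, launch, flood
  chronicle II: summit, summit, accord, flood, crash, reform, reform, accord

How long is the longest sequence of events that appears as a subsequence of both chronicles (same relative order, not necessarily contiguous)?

4

Match summit [2,2]; then flood [3,4]; then reform [6,7]; then accord [9,8] — 4 events in the same relative order in both. The LCS DP gives dp[12][8] = 4, so this is optimal.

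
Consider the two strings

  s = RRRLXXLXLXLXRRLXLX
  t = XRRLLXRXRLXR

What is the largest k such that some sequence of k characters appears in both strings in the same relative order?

9

Pick R [2,2], then R [3,3], then L [4,4], then L [7,5], then X [8,6], then X [10,8], then L [11,10], then X [12,11], then R [14,12]; all 9 characters appear in both, in order. dp[18][12] = 9 confirms this is the maximum.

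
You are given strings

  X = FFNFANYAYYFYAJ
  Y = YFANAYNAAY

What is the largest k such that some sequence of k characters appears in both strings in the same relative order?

6

Let dp[i][j] be the LCS length of the first i characters of X and the first j characters of Y. dp[i][j] = dp[i-1][j-1]+1 when the i-th and j-th characters match, else max(dp[i-1][j], dp[i][j-1]).
    ·  Y  F  A  N  A  Y  N  A  A  Y
 ·  0  0  0  0  0  0  0  0  0  0  0
 F  0  0  1  1  1  1  1  1  1  1  1
 F  0  0  1  1  1  1  1  1  1  1  1
 N  0  0  1  1  2  2  2  2  2  2  2
 F  0  0  1  1  2  2  2  2  2  2  2
 A  0  0  1  2  2  3  3  3  3  3  3
 N  0  0  1  2  3  3  3  4  4  4  4
 Y  0  1  1  2  3  3  4  4  4  4  5
 A  0  1  1  2  3  4  4  4  5  5  5
 Y  0  1  1  2  3  4  5  5  5  5  6
 Y  0  1  1  2  3  4  5  5  5  5  6
 F  0  1  2  2  3  4  5  5  5  5  6
 Y  0  1  2  2  3  4  5  5  5  5  6
 A  0  1  2  3  3  4  5  5  6  6  6
 J  0  1  2  3  3  4  5  5  6  6  6
dp[14][10] = 6. One LCS (by backtracking along matches): FNANAY.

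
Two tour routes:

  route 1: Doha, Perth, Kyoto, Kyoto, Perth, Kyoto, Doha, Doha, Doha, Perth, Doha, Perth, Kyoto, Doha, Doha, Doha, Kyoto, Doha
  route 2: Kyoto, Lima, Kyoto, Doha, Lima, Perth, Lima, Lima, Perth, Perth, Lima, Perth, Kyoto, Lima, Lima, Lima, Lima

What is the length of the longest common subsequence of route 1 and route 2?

6

Taking Doha [1,4]; then Perth [2,6]; then Perth [5,9]; then Perth [10,10]; then Perth [12,12]; then Kyoto [13,13] gives a common subsequence of length 6. The LCS DP gives dp[18][17] = 6, so this is optimal.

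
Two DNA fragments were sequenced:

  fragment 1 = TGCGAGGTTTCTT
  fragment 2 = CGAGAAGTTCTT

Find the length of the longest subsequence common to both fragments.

Taking C (fragment 1 #3, fragment 2 #1), G (fragment 1 #4, fragment 2 #2), A (fragment 1 #5, fragment 2 #3), G (fragment 1 #6, fragment 2 #4), G (fragment 1 #7, fragment 2 #7), T (fragment 1 #9, fragment 2 #8), T (fragment 1 #10, fragment 2 #9), C (fragment 1 #11, fragment 2 #10), T (fragment 1 #12, fragment 2 #11), T (fragment 1 #13, fragment 2 #12) gives a common subsequence of length 10. dp[13][12] = 10 confirms this is the maximum.

10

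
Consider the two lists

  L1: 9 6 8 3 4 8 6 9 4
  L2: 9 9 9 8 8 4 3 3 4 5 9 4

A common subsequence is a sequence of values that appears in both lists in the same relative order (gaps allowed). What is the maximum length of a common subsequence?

6

One common subsequence of length 6: 9 (L1 #1, L2 #3); then 8 (L1 #3, L2 #5); then 3 (L1 #4, L2 #8); then 4 (L1 #5, L2 #9); then 9 (L1 #8, L2 #11); then 4 (L1 #9, L2 #12). The LCS DP gives dp[9][12] = 6, so this is optimal.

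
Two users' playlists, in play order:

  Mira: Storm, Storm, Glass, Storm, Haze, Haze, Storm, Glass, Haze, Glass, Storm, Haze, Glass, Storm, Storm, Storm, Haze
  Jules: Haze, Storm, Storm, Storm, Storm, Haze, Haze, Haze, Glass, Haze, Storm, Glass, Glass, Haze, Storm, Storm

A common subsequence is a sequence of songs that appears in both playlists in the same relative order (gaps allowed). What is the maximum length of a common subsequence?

11

Match Storm (Mira #1, Jules #3), then Storm (Mira #2, Jules #4), then Storm (Mira #4, Jules #5), then Haze (Mira #5, Jules #8), then Haze (Mira #6, Jules #10), then Storm (Mira #7, Jules #11), then Glass (Mira #8, Jules #12), then Glass (Mira #10, Jules #13), then Haze (Mira #12, Jules #14), then Storm (Mira #15, Jules #15), then Storm (Mira #16, Jules #16) — 11 songs in the same relative order in both, and the DP table's final entry dp[17][16] is also 11, so no common subsequence is longer.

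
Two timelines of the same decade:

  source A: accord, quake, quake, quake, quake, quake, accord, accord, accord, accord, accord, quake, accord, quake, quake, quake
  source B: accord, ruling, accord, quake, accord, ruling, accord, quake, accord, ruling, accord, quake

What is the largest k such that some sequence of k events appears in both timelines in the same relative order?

7

Match accord [1,3]; then quake [6,4]; then accord [7,5]; then accord [8,7]; then accord [9,9]; then accord [13,11]; then quake [16,12] — 7 events in the same relative order in both. The LCS DP gives dp[16][12] = 7, so this is optimal.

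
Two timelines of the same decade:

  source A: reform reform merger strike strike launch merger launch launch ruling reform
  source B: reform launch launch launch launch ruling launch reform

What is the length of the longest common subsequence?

6

One common subsequence of length 6: reform [1,1] → launch [6,3] → launch [8,4] → launch [9,5] → ruling [10,6] → reform [11,8]. dp[11][8] = 6 confirms this is the maximum.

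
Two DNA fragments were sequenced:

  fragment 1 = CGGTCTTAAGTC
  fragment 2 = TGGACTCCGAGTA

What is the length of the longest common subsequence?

7

One common subsequence of length 7: G (fragment 1 #2, fragment 2 #2) → G (fragment 1 #3, fragment 2 #3) → T (fragment 1 #4, fragment 2 #6) → C (fragment 1 #5, fragment 2 #8) → A (fragment 1 #9, fragment 2 #10) → G (fragment 1 #10, fragment 2 #11) → T (fragment 1 #11, fragment 2 #12), and the DP table's final entry dp[12][13] is also 7, so no common subsequence is longer.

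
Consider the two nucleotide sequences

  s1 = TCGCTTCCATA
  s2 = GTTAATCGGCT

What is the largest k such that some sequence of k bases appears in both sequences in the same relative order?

Match T (s1 #1, s2 #2) → T (s1 #5, s2 #3) → T (s1 #6, s2 #6) → C (s1 #7, s2 #7) → C (s1 #8, s2 #10) → T (s1 #10, s2 #11) — 6 bases in the same relative order in both. dp[11][11] = 6 confirms this is the maximum.

6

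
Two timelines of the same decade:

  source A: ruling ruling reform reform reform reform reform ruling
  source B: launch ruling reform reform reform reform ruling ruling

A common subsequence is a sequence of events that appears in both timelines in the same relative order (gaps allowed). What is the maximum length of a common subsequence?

One common subsequence of length 6: ruling at source A[2]=source B[2], reform at source A[3]=source B[3], reform at source A[4]=source B[4], reform at source A[5]=source B[5], reform at source A[6]=source B[6], ruling at source A[8]=source B[8], and the DP table's final entry dp[8][8] is also 6, so no common subsequence is longer.

6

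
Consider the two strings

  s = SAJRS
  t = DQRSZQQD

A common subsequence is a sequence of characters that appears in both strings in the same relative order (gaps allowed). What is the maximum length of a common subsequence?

Let dp[i][j] be the LCS length of the first i characters of s and the first j characters of t. dp[i][j] = dp[i-1][j-1]+1 when the i-th and j-th characters match, else max(dp[i-1][j], dp[i][j-1]).
    ·  D  Q  R  S  Z  Q  Q  D
 ·  0  0  0  0  0  0  0  0  0
 S  0  0  0  0  1  1  1  1  1
 A  0  0  0  0  1  1  1  1  1
 J  0  0  0  0  1  1  1  1  1
 R  0  0  0  1  1  1  1  1  1
 S  0  0  0  1  2  2  2  2  2
dp[5][8] = 2. One LCS (by backtracking along matches): RS.

2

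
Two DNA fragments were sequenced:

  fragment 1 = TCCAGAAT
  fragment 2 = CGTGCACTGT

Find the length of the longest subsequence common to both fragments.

Match T [1,3]; then C [2,5]; then C [3,7]; then G [5,9]; then T [8,10] — 5 bases in the same relative order in both. The LCS DP gives dp[8][10] = 5, so this is optimal.

5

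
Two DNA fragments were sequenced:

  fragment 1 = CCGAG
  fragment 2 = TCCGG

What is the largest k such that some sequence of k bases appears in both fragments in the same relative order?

4

Match C [1,2]; then C [2,3]; then G [3,4]; then G [5,5] — 4 bases in the same relative order in both, and the DP table's final entry dp[5][5] is also 4, so no common subsequence is longer.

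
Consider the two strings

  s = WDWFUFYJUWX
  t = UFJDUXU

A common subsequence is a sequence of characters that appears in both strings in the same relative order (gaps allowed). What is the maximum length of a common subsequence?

Pick U [5,1], then F [6,2], then J [8,3], then U [9,5], then X [11,6]; all 5 characters appear in both, in order. The LCS DP gives dp[11][7] = 5, so this is optimal.

5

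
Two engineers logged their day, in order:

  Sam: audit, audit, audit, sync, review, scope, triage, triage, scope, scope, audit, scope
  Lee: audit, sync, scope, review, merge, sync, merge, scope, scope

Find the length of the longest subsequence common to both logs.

5

One common subsequence of length 5: audit (Sam #3, Lee #1) → sync (Sam #4, Lee #2) → review (Sam #5, Lee #4) → scope (Sam #10, Lee #8) → scope (Sam #12, Lee #9). The LCS DP gives dp[12][9] = 5, so this is optimal.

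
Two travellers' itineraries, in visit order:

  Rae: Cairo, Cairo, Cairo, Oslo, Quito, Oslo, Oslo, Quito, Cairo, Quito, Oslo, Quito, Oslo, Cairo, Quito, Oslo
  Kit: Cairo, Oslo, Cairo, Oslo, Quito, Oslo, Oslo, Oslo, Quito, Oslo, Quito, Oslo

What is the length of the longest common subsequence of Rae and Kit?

Taking Cairo (Rae #1, Kit #1), Cairo (Rae #3, Kit #3), Oslo (Rae #4, Kit #4), Quito (Rae #5, Kit #5), Oslo (Rae #6, Kit #6), Oslo (Rae #7, Kit #7), Oslo (Rae #11, Kit #8), Quito (Rae #12, Kit #9), Oslo (Rae #13, Kit #10), Quito (Rae #15, Kit #11), Oslo (Rae #16, Kit #12) gives a common subsequence of length 11, and the DP table's final entry dp[16][12] is also 11, so no common subsequence is longer.

11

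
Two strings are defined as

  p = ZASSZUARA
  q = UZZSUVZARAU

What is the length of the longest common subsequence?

Let dp[i][j] be the LCS length of the first i characters of p and the first j characters of q. dp[i][j] = dp[i-1][j-1]+1 when the i-th and j-th characters match, else max(dp[i-1][j], dp[i][j-1]).
    ·  U  Z  Z  S  U  V  Z  A  R  A  U
 ·  0  0  0  0  0  0  0  0  0  0  0  0
 Z  0  0  1  1  1  1  1  1  1  1  1  1
 A  0  0  1  1  1  1  1  1  2  2  2  2
 S  0  0  1  1  2  2  2  2  2  2  2  2
 S  0  0  1  1  2  2  2  2  2  2  2  2
 Z  0  0  1  2  2  2  2  3  3  3  3  3
 U  0  1  1  2  2  3  3  3  3  3  3  4
 A  0  1  1  2  2  3  3  3  4  4  4  4
 R  0  1  1  2  2  3  3  3  4  5  5  5
 A  0  1  1  2  2  3  3  3  4  5  6  6
dp[9][11] = 6. One LCS (by backtracking along matches): ZSZARA.

6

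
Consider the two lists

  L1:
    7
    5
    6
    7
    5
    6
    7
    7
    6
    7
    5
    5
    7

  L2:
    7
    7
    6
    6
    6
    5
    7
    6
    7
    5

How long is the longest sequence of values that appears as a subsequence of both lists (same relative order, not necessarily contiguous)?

Let dp[i][j] be the LCS length of the first i values of L1 and the first j values of L2. dp[i][j] = dp[i-1][j-1]+1 when the i-th and j-th values match, else max(dp[i-1][j], dp[i][j-1]).
    ·  7  7  6  6  6  5  7  6  7  5
 ·  0  0  0  0  0  0  0  0  0  0  0
 7  0  1  1  1  1  1  1  1  1  1  1
 5  0  1  1  1  1  1  2  2  2  2  2
 6  0  1  1  2  2  2  2  2  3  3  3
 7  0  1  2  2  2  2  2  3  3  4  4
 5  0  1  2  2  2  2  3  3  3  4  5
 6  0  1  2  3  3  3  3  3  4  4  5
 7  0  1  2  3  3  3  3  4  4  5  5
 7  0  1  2  3  3  3  3  4  4  5  5
 6  0  1  2  3  4  4  4  4  5  5  5
 7  0  1  2  3  4  4  4  5  5  6  6
 5  0  1  2  3  4  4  5  5  5  6  7
 5  0  1  2  3  4  4  5  5  5  6  7
 7  0  1  2  3  4  4  5  6  6  6  7
dp[13][10] = 7. One LCS (by backtracking along matches): 7, 6, 5, 7, 6, 7, 5.

7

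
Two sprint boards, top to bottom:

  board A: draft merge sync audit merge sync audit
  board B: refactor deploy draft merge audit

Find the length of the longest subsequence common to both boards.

One common subsequence of length 3: draft at board A[1]=board B[3], then merge at board A[5]=board B[4], then audit at board A[7]=board B[5]. dp[7][5] = 3 confirms this is the maximum.

3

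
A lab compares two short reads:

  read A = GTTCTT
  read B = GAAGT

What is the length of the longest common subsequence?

2

Match G at read A[1]=read B[4], T at read A[6]=read B[5] — 2 bases in the same relative order in both. dp[6][5] = 2 confirms this is the maximum.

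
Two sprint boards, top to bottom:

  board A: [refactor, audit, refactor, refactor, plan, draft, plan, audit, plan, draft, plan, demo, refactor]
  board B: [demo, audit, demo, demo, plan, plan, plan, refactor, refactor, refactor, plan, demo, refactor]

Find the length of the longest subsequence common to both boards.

Pick audit (board A #2, board B #2); then plan (board A #5, board B #5); then plan (board A #7, board B #6); then plan (board A #9, board B #7); then plan (board A #11, board B #11); then demo (board A #12, board B #12); then refactor (board A #13, board B #13); all 7 tasks appear in both, in order. dp[13][13] = 7 confirms this is the maximum.

7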